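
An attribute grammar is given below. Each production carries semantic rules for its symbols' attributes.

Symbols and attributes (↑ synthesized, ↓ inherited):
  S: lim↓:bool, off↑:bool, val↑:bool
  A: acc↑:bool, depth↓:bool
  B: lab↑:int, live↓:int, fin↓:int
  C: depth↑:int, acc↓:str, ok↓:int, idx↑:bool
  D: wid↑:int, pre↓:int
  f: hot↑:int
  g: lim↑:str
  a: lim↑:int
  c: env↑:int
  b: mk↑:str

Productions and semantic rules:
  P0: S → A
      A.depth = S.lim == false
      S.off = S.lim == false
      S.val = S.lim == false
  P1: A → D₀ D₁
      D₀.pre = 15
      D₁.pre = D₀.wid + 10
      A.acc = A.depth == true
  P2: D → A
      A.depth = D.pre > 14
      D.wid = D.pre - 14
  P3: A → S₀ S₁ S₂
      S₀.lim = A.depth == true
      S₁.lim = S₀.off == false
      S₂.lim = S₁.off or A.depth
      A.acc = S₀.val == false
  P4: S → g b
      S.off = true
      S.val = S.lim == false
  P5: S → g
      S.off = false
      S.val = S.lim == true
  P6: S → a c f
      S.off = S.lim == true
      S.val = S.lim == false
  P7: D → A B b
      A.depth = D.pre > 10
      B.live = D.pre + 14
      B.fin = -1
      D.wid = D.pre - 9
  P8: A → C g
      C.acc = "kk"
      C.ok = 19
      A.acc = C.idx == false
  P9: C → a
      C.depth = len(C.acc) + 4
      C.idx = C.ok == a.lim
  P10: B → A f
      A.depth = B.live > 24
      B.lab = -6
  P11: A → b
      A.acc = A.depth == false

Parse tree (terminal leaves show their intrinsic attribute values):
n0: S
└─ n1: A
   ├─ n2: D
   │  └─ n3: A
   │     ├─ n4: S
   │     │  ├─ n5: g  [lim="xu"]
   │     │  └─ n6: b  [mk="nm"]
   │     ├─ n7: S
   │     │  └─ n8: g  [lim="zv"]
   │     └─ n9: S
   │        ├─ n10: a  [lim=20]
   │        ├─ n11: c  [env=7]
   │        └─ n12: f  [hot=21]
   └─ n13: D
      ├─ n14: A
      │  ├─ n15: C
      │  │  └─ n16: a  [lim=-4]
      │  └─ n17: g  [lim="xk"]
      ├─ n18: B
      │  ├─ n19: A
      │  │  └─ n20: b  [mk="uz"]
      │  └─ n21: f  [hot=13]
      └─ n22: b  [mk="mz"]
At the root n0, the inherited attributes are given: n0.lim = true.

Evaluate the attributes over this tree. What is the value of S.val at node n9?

false

1. n0.lim = true  [given at root]
2. n1.depth = false  [S.lim == false]
3. n2.pre = 15  [15]
4. n3.depth = true  [D.pre > 14]
5. n4.lim = true  [A.depth == true]
6. n5.lim = "xu"  [terminal]
7. n6.mk = "nm"  [terminal]
8. n4.off = true  [true]
9. n4.val = false  [S.lim == false]
10. n7.lim = false  [S₀.off == false]
11. n8.lim = "zv"  [terminal]
12. n7.off = false  [false]
13. n7.val = false  [S.lim == true]
14. n9.lim = true  [S₁.off or A.depth]
15. n10.lim = 20  [terminal]
16. n11.env = 7  [terminal]
17. n12.hot = 21  [terminal]
18. n9.off = true  [S.lim == true]
19. n9.val = false  [S.lim == false]
20. n3.acc = true  [S₀.val == false]
21. n2.wid = 1  [D.pre - 14]
22. n13.pre = 11  [D₀.wid + 10]
23. n14.depth = true  [D.pre > 10]
24. n15.acc = "kk"  ["kk"]
25. n15.ok = 19  [19]
26. n16.lim = -4  [terminal]
27. n15.depth = 6  [len(C.acc) + 4]
28. n15.idx = false  [C.ok == a.lim]
29. n17.lim = "xk"  [terminal]
30. n14.acc = true  [C.idx == false]
31. n18.live = 25  [D.pre + 14]
32. n18.fin = -1  [-1]
33. n19.depth = true  [B.live > 24]
34. n20.mk = "uz"  [terminal]
35. n19.acc = false  [A.depth == false]
36. n21.hot = 13  [terminal]
37. n18.lab = -6  [-6]
38. n22.mk = "mz"  [terminal]
39. n13.wid = 2  [D.pre - 9]
40. n1.acc = false  [A.depth == true]
41. n0.off = false  [S.lim == false]
42. n0.val = false  [S.lim == false]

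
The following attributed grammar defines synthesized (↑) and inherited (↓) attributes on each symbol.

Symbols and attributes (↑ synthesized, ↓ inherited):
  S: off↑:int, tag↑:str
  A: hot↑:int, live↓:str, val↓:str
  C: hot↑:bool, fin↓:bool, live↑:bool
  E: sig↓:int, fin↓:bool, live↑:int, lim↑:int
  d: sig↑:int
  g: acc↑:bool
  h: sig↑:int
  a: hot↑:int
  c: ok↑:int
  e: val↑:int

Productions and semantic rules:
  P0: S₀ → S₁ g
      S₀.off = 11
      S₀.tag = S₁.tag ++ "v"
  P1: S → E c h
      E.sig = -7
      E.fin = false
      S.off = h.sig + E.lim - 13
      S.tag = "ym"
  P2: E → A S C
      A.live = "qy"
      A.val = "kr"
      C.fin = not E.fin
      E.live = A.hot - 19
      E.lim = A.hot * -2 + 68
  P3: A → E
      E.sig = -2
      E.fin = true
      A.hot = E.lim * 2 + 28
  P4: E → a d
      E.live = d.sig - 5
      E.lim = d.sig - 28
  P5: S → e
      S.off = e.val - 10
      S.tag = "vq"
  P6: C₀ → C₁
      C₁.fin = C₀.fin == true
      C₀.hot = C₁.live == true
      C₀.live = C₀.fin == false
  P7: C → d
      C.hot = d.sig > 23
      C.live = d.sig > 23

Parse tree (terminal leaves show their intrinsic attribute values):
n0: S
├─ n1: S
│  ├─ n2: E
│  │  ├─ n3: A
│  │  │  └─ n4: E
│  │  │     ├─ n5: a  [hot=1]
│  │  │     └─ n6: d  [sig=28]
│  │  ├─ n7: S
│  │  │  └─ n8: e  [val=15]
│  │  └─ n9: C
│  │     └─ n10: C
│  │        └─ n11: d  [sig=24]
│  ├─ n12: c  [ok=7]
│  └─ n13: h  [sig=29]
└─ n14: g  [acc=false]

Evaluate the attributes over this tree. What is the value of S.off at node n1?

28

1. n2.sig = -7  [-7]
2. n2.fin = false  [false]
3. n3.live = "qy"  ["qy"]
4. n3.val = "kr"  ["kr"]
5. n4.sig = -2  [-2]
6. n4.fin = true  [true]
7. n5.hot = 1  [terminal]
8. n6.sig = 28  [terminal]
9. n4.live = 23  [d.sig - 5]
10. n4.lim = 0  [d.sig - 28]
11. n3.hot = 28  [E.lim * 2 + 28]
12. n8.val = 15  [terminal]
13. n7.off = 5  [e.val - 10]
14. n7.tag = "vq"  ["vq"]
15. n9.fin = true  [not E.fin]
16. n10.fin = true  [C₀.fin == true]
17. n11.sig = 24  [terminal]
18. n10.hot = true  [d.sig > 23]
19. n10.live = true  [d.sig > 23]
20. n9.hot = true  [C₁.live == true]
21. n9.live = false  [C₀.fin == false]
22. n2.live = 9  [A.hot - 19]
23. n2.lim = 12  [A.hot * -2 + 68]
24. n12.ok = 7  [terminal]
25. n13.sig = 29  [terminal]
26. n1.off = 28  [h.sig + E.lim - 13]
27. n1.tag = "ym"  ["ym"]
28. n14.acc = false  [terminal]
29. n0.off = 11  [11]
30. n0.tag = "ymv"  [S₁.tag ++ "v"]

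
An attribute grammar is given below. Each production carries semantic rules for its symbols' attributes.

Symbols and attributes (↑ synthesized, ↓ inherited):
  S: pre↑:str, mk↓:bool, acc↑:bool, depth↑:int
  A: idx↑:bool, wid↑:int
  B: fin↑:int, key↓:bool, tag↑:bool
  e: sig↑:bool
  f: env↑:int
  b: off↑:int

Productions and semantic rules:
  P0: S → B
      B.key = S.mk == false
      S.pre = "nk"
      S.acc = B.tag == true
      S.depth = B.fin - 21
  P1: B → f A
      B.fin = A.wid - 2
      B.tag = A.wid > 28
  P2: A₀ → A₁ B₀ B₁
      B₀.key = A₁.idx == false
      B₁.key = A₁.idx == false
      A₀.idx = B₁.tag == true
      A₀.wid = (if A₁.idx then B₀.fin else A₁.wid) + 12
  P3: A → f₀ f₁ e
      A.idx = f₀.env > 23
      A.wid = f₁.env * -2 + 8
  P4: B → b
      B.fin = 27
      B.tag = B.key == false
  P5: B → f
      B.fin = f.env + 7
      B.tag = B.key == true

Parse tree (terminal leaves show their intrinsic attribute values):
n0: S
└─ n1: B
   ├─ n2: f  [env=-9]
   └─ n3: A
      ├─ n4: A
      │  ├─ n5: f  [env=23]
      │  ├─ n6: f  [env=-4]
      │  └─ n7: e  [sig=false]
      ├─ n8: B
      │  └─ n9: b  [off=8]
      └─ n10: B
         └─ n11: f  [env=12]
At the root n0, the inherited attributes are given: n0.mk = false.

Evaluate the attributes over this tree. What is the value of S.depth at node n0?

1. n0.mk = false  [given at root]
2. n1.key = true  [S.mk == false]
3. n2.env = -9  [terminal]
4. n5.env = 23  [terminal]
5. n6.env = -4  [terminal]
6. n7.sig = false  [terminal]
7. n4.idx = false  [f₀.env > 23]
8. n4.wid = 16  [f₁.env * -2 + 8]
9. n8.key = true  [A₁.idx == false]
10. n9.off = 8  [terminal]
11. n8.fin = 27  [27]
12. n8.tag = false  [B.key == false]
13. n10.key = true  [A₁.idx == false]
14. n11.env = 12  [terminal]
15. n10.fin = 19  [f.env + 7]
16. n10.tag = true  [B.key == true]
17. n3.idx = true  [B₁.tag == true]
18. n3.wid = 28  [(if A₁.idx then B₀.fin else A₁.wid) + 12]
19. n1.fin = 26  [A.wid - 2]
20. n1.tag = false  [A.wid > 28]
21. n0.pre = "nk"  ["nk"]
22. n0.acc = false  [B.tag == true]
23. n0.depth = 5  [B.fin - 21]

5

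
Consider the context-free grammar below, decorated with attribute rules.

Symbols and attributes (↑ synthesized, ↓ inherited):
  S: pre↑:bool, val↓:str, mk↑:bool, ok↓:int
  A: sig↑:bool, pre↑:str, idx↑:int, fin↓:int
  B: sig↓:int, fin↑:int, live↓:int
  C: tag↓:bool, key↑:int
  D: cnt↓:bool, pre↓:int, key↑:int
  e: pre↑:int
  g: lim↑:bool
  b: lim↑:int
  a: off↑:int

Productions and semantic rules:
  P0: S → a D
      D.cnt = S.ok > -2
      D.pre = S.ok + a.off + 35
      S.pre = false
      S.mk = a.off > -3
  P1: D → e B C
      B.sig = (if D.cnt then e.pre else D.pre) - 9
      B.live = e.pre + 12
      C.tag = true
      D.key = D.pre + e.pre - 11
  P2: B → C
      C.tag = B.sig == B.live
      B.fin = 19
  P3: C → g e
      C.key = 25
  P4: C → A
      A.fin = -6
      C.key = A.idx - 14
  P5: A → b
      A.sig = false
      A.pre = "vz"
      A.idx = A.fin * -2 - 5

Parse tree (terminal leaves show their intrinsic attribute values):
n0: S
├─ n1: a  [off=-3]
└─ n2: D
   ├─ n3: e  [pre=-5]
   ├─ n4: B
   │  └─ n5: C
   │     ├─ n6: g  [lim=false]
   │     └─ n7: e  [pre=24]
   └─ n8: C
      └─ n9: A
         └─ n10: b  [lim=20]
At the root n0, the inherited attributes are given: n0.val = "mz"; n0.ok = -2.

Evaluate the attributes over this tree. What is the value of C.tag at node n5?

false

1. n0.val = "mz"  [given at root]
2. n0.ok = -2  [given at root]
3. n1.off = -3  [terminal]
4. n2.cnt = false  [S.ok > -2]
5. n2.pre = 30  [S.ok + a.off + 35]
6. n3.pre = -5  [terminal]
7. n4.sig = 21  [(if D.cnt then e.pre else D.pre) - 9]
8. n4.live = 7  [e.pre + 12]
9. n5.tag = false  [B.sig == B.live]
10. n6.lim = false  [terminal]
11. n7.pre = 24  [terminal]
12. n5.key = 25  [25]
13. n4.fin = 19  [19]
14. n8.tag = true  [true]
15. n9.fin = -6  [-6]
16. n10.lim = 20  [terminal]
17. n9.sig = false  [false]
18. n9.pre = "vz"  ["vz"]
19. n9.idx = 7  [A.fin * -2 - 5]
20. n8.key = -7  [A.idx - 14]
21. n2.key = 14  [D.pre + e.pre - 11]
22. n0.pre = false  [false]
23. n0.mk = false  [a.off > -3]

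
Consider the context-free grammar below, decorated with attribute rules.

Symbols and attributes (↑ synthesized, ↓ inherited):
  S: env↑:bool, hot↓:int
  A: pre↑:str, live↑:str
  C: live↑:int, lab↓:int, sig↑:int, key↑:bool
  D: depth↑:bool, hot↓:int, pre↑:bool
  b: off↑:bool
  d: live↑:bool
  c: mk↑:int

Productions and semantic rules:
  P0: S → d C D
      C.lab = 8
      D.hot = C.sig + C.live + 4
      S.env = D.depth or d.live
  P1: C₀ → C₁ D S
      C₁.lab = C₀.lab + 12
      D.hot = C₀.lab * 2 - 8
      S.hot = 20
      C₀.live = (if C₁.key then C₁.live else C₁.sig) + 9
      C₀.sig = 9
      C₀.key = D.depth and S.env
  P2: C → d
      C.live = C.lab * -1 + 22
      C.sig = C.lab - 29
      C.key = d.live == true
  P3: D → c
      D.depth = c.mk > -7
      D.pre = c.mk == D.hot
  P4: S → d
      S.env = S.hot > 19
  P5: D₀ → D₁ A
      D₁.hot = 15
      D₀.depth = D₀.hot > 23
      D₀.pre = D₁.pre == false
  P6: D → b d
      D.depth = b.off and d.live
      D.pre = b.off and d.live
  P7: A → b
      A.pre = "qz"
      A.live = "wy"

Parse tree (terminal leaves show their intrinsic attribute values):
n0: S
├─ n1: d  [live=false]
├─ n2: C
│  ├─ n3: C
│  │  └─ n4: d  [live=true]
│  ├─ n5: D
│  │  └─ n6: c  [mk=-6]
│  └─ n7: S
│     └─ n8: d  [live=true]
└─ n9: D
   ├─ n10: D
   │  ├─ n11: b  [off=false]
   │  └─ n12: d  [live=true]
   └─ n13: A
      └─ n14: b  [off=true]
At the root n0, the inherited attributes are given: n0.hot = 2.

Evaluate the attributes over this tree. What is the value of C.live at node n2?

1. n0.hot = 2  [given at root]
2. n1.live = false  [terminal]
3. n2.lab = 8  [8]
4. n3.lab = 20  [C₀.lab + 12]
5. n4.live = true  [terminal]
6. n3.live = 2  [C.lab * -1 + 22]
7. n3.sig = -9  [C.lab - 29]
8. n3.key = true  [d.live == true]
9. n5.hot = 8  [C₀.lab * 2 - 8]
10. n6.mk = -6  [terminal]
11. n5.depth = true  [c.mk > -7]
12. n5.pre = false  [c.mk == D.hot]
13. n7.hot = 20  [20]
14. n8.live = true  [terminal]
15. n7.env = true  [S.hot > 19]
16. n2.live = 11  [(if C₁.key then C₁.live else C₁.sig) + 9]
17. n2.sig = 9  [9]
18. n2.key = true  [D.depth and S.env]
19. n9.hot = 24  [C.sig + C.live + 4]
20. n10.hot = 15  [15]
21. n11.off = false  [terminal]
22. n12.live = true  [terminal]
23. n10.depth = false  [b.off and d.live]
24. n10.pre = false  [b.off and d.live]
25. n14.off = true  [terminal]
26. n13.pre = "qz"  ["qz"]
27. n13.live = "wy"  ["wy"]
28. n9.depth = true  [D₀.hot > 23]
29. n9.pre = true  [D₁.pre == false]
30. n0.env = true  [D.depth or d.live]

11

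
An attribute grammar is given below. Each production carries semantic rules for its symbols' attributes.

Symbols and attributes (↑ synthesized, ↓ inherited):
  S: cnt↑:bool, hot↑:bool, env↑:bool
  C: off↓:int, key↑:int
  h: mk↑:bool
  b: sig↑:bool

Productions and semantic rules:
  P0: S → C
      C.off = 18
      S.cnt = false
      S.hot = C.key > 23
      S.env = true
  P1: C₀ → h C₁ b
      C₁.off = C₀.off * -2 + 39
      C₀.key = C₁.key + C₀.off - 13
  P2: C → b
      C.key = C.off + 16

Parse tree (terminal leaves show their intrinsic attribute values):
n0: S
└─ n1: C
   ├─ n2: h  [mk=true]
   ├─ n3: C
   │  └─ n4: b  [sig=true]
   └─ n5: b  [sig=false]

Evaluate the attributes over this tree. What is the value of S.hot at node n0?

true

1. n1.off = 18  [18]
2. n2.mk = true  [terminal]
3. n3.off = 3  [C₀.off * -2 + 39]
4. n4.sig = true  [terminal]
5. n3.key = 19  [C.off + 16]
6. n5.sig = false  [terminal]
7. n1.key = 24  [C₁.key + C₀.off - 13]
8. n0.cnt = false  [false]
9. n0.hot = true  [C.key > 23]
10. n0.env = true  [true]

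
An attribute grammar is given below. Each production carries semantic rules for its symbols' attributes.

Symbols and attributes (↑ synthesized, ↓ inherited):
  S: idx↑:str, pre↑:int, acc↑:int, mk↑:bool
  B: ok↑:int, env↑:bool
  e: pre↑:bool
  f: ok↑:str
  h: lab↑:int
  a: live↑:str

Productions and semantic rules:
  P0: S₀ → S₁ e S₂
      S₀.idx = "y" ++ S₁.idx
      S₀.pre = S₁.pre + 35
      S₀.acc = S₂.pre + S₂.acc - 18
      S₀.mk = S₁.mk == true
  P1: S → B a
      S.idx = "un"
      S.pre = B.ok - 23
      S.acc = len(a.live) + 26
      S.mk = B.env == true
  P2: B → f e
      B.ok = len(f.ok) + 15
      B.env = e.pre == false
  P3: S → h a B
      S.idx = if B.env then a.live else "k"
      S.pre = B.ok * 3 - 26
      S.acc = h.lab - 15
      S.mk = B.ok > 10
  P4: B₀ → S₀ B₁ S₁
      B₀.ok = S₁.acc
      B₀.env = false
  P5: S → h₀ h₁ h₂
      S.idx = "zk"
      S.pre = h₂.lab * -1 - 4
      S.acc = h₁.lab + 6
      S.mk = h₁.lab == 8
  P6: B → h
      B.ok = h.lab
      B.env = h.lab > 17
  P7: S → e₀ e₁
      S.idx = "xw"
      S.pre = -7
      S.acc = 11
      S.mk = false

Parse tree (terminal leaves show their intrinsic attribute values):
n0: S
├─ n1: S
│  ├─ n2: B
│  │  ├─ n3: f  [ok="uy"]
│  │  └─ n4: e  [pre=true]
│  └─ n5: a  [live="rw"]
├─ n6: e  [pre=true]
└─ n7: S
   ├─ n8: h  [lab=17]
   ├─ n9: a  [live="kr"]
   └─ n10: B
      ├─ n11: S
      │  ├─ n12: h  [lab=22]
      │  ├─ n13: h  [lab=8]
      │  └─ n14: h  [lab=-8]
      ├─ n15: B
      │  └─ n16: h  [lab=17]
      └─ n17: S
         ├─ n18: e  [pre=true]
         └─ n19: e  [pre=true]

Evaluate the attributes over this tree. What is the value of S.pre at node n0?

1. n3.ok = "uy"  [terminal]
2. n4.pre = true  [terminal]
3. n2.ok = 17  [len(f.ok) + 15]
4. n2.env = false  [e.pre == false]
5. n5.live = "rw"  [terminal]
6. n1.idx = "un"  ["un"]
7. n1.pre = -6  [B.ok - 23]
8. n1.acc = 28  [len(a.live) + 26]
9. n1.mk = false  [B.env == true]
10. n6.pre = true  [terminal]
11. n8.lab = 17  [terminal]
12. n9.live = "kr"  [terminal]
13. n12.lab = 22  [terminal]
14. n13.lab = 8  [terminal]
15. n14.lab = -8  [terminal]
16. n11.idx = "zk"  ["zk"]
17. n11.pre = 4  [h₂.lab * -1 - 4]
18. n11.acc = 14  [h₁.lab + 6]
19. n11.mk = true  [h₁.lab == 8]
20. n16.lab = 17  [terminal]
21. n15.ok = 17  [h.lab]
22. n15.env = false  [h.lab > 17]
23. n18.pre = true  [terminal]
24. n19.pre = true  [terminal]
25. n17.idx = "xw"  ["xw"]
26. n17.pre = -7  [-7]
27. n17.acc = 11  [11]
28. n17.mk = false  [false]
29. n10.ok = 11  [S₁.acc]
30. n10.env = false  [false]
31. n7.idx = "k"  [if B.env then a.live else "k"]
32. n7.pre = 7  [B.ok * 3 - 26]
33. n7.acc = 2  [h.lab - 15]
34. n7.mk = true  [B.ok > 10]
35. n0.idx = "yun"  ["y" ++ S₁.idx]
36. n0.pre = 29  [S₁.pre + 35]
37. n0.acc = -9  [S₂.pre + S₂.acc - 18]
38. n0.mk = false  [S₁.mk == true]

29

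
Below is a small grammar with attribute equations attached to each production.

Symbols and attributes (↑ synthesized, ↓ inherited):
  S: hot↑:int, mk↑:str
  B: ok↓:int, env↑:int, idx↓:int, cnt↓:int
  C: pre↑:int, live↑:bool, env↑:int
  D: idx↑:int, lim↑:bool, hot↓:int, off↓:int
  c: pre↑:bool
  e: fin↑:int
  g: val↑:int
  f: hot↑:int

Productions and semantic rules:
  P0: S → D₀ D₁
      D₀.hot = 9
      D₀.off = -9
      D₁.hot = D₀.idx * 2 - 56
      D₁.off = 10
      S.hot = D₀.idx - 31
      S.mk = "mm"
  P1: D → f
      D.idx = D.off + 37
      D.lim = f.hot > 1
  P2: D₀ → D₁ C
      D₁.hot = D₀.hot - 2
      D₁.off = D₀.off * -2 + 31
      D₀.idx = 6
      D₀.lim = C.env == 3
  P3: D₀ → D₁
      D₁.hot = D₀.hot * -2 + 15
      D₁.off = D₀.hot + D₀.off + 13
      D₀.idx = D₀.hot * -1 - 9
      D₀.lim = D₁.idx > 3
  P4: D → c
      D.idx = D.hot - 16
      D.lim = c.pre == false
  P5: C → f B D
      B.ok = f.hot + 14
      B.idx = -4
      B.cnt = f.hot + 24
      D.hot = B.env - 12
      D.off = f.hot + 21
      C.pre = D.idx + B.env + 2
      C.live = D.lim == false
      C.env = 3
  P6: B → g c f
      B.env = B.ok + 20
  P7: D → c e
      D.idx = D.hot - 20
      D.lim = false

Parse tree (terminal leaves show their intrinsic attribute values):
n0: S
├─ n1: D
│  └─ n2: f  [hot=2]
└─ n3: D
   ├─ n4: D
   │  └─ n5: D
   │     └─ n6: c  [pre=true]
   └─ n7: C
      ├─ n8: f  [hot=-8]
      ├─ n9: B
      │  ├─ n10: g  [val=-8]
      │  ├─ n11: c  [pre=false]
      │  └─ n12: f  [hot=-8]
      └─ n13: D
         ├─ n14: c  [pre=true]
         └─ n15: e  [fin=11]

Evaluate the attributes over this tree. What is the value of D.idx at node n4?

-7

1. n1.hot = 9  [9]
2. n1.off = -9  [-9]
3. n2.hot = 2  [terminal]
4. n1.idx = 28  [D.off + 37]
5. n1.lim = true  [f.hot > 1]
6. n3.hot = 0  [D₀.idx * 2 - 56]
7. n3.off = 10  [10]
8. n4.hot = -2  [D₀.hot - 2]
9. n4.off = 11  [D₀.off * -2 + 31]
10. n5.hot = 19  [D₀.hot * -2 + 15]
11. n5.off = 22  [D₀.hot + D₀.off + 13]
12. n6.pre = true  [terminal]
13. n5.idx = 3  [D.hot - 16]
14. n5.lim = false  [c.pre == false]
15. n4.idx = -7  [D₀.hot * -1 - 9]
16. n4.lim = false  [D₁.idx > 3]
17. n8.hot = -8  [terminal]
18. n9.ok = 6  [f.hot + 14]
19. n9.idx = -4  [-4]
20. n9.cnt = 16  [f.hot + 24]
21. n10.val = -8  [terminal]
22. n11.pre = false  [terminal]
23. n12.hot = -8  [terminal]
24. n9.env = 26  [B.ok + 20]
25. n13.hot = 14  [B.env - 12]
26. n13.off = 13  [f.hot + 21]
27. n14.pre = true  [terminal]
28. n15.fin = 11  [terminal]
29. n13.idx = -6  [D.hot - 20]
30. n13.lim = false  [false]
31. n7.pre = 22  [D.idx + B.env + 2]
32. n7.live = true  [D.lim == false]
33. n7.env = 3  [3]
34. n3.idx = 6  [6]
35. n3.lim = true  [C.env == 3]
36. n0.hot = -3  [D₀.idx - 31]
37. n0.mk = "mm"  ["mm"]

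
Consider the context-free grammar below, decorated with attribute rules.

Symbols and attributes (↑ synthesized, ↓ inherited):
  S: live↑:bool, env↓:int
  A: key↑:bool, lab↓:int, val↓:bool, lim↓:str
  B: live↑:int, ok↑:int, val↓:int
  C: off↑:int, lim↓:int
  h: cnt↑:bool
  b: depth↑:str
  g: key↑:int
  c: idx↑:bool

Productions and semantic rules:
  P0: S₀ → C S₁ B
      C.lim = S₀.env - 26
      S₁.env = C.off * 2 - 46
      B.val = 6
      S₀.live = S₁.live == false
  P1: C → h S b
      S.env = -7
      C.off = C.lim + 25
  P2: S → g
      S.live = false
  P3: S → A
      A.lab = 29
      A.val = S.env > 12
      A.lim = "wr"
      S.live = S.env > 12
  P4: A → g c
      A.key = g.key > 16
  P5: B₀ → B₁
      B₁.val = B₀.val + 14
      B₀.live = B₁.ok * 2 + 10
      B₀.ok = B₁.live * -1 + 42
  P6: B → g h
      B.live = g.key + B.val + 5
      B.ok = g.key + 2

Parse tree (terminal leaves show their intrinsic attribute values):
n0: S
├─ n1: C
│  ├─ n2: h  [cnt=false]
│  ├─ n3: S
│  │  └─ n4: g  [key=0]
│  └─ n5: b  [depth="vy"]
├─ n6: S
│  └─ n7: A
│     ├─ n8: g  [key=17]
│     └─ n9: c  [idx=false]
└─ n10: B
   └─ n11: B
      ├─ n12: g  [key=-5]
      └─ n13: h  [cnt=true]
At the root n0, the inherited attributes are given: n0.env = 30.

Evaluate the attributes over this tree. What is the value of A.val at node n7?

1. n0.env = 30  [given at root]
2. n1.lim = 4  [S₀.env - 26]
3. n2.cnt = false  [terminal]
4. n3.env = -7  [-7]
5. n4.key = 0  [terminal]
6. n3.live = false  [false]
7. n5.depth = "vy"  [terminal]
8. n1.off = 29  [C.lim + 25]
9. n6.env = 12  [C.off * 2 - 46]
10. n7.lab = 29  [29]
11. n7.val = false  [S.env > 12]
12. n7.lim = "wr"  ["wr"]
13. n8.key = 17  [terminal]
14. n9.idx = false  [terminal]
15. n7.key = true  [g.key > 16]
16. n6.live = false  [S.env > 12]
17. n10.val = 6  [6]
18. n11.val = 20  [B₀.val + 14]
19. n12.key = -5  [terminal]
20. n13.cnt = true  [terminal]
21. n11.live = 20  [g.key + B.val + 5]
22. n11.ok = -3  [g.key + 2]
23. n10.live = 4  [B₁.ok * 2 + 10]
24. n10.ok = 22  [B₁.live * -1 + 42]
25. n0.live = true  [S₁.live == false]

false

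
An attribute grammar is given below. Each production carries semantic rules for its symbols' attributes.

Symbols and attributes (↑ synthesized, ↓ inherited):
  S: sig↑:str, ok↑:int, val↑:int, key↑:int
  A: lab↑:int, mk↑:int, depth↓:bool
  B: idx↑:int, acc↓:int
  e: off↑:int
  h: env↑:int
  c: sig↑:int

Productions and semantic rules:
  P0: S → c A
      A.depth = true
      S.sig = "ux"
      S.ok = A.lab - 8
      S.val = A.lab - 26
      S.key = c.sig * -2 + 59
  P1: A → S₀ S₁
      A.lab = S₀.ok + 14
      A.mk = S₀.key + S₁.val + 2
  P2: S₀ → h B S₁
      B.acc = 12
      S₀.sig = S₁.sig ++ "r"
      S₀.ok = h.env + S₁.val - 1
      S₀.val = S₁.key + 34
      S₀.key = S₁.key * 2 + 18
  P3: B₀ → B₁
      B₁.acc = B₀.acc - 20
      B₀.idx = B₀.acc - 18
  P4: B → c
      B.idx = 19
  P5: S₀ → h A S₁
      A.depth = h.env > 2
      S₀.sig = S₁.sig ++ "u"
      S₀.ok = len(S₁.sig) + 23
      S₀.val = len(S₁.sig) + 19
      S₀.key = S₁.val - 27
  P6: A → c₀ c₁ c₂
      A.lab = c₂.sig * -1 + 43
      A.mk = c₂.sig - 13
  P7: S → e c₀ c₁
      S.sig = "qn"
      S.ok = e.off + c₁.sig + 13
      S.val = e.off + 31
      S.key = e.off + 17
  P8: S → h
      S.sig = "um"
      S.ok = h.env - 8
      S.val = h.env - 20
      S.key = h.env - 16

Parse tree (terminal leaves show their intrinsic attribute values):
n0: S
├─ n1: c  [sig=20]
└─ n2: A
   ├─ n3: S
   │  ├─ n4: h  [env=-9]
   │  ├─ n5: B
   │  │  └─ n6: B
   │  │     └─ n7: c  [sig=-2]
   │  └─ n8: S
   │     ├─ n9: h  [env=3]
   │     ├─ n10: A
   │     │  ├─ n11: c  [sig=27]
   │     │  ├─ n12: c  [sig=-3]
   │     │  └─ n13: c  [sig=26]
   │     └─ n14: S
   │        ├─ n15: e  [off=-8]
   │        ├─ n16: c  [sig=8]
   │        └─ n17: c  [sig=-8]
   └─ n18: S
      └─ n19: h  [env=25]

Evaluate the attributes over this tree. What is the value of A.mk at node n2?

1. n1.sig = 20  [terminal]
2. n2.depth = true  [true]
3. n4.env = -9  [terminal]
4. n5.acc = 12  [12]
5. n6.acc = -8  [B₀.acc - 20]
6. n7.sig = -2  [terminal]
7. n6.idx = 19  [19]
8. n5.idx = -6  [B₀.acc - 18]
9. n9.env = 3  [terminal]
10. n10.depth = true  [h.env > 2]
11. n11.sig = 27  [terminal]
12. n12.sig = -3  [terminal]
13. n13.sig = 26  [terminal]
14. n10.lab = 17  [c₂.sig * -1 + 43]
15. n10.mk = 13  [c₂.sig - 13]
16. n15.off = -8  [terminal]
17. n16.sig = 8  [terminal]
18. n17.sig = -8  [terminal]
19. n14.sig = "qn"  ["qn"]
20. n14.ok = -3  [e.off + c₁.sig + 13]
21. n14.val = 23  [e.off + 31]
22. n14.key = 9  [e.off + 17]
23. n8.sig = "qnu"  [S₁.sig ++ "u"]
24. n8.ok = 25  [len(S₁.sig) + 23]
25. n8.val = 21  [len(S₁.sig) + 19]
26. n8.key = -4  [S₁.val - 27]
27. n3.sig = "qnur"  [S₁.sig ++ "r"]
28. n3.ok = 11  [h.env + S₁.val - 1]
29. n3.val = 30  [S₁.key + 34]
30. n3.key = 10  [S₁.key * 2 + 18]
31. n19.env = 25  [terminal]
32. n18.sig = "um"  ["um"]
33. n18.ok = 17  [h.env - 8]
34. n18.val = 5  [h.env - 20]
35. n18.key = 9  [h.env - 16]
36. n2.lab = 25  [S₀.ok + 14]
37. n2.mk = 17  [S₀.key + S₁.val + 2]
38. n0.sig = "ux"  ["ux"]
39. n0.ok = 17  [A.lab - 8]
40. n0.val = -1  [A.lab - 26]
41. n0.key = 19  [c.sig * -2 + 59]

17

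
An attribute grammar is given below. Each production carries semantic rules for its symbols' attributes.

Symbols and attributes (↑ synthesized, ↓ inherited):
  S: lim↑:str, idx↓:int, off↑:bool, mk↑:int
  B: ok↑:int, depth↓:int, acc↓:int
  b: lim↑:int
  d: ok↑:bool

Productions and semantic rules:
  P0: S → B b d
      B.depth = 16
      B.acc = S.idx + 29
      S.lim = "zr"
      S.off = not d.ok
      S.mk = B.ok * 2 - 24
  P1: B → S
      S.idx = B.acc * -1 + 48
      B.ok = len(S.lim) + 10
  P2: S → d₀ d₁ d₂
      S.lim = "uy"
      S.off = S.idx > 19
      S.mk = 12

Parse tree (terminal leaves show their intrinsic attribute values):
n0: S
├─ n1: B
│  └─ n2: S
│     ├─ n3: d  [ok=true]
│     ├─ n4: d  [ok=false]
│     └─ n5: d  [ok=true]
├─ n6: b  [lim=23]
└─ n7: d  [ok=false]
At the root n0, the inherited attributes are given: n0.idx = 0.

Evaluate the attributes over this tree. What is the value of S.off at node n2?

false

1. n0.idx = 0  [given at root]
2. n1.depth = 16  [16]
3. n1.acc = 29  [S.idx + 29]
4. n2.idx = 19  [B.acc * -1 + 48]
5. n3.ok = true  [terminal]
6. n4.ok = false  [terminal]
7. n5.ok = true  [terminal]
8. n2.lim = "uy"  ["uy"]
9. n2.off = false  [S.idx > 19]
10. n2.mk = 12  [12]
11. n1.ok = 12  [len(S.lim) + 10]
12. n6.lim = 23  [terminal]
13. n7.ok = false  [terminal]
14. n0.lim = "zr"  ["zr"]
15. n0.off = true  [not d.ok]
16. n0.mk = 0  [B.ok * 2 - 24]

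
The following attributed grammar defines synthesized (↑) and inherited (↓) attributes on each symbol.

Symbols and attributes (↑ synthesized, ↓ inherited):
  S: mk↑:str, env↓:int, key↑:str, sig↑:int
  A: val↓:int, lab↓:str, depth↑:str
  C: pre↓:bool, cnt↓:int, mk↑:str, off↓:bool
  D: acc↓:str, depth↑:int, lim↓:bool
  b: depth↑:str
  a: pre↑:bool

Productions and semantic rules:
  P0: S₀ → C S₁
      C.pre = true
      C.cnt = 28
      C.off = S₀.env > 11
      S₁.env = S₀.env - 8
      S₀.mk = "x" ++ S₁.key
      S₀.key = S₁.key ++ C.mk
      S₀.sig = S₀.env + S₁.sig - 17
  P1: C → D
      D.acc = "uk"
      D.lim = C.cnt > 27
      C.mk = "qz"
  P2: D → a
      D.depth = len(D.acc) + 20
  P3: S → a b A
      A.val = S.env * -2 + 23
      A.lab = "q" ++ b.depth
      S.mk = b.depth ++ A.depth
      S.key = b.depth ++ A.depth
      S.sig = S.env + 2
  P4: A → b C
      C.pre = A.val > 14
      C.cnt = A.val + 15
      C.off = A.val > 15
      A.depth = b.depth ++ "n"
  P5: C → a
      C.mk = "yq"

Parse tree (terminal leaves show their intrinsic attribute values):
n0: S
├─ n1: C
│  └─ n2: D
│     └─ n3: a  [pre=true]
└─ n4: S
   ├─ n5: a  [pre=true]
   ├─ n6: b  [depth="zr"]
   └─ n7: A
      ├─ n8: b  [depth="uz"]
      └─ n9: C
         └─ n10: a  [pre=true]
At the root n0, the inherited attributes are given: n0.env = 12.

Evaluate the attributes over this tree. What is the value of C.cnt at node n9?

1. n0.env = 12  [given at root]
2. n1.pre = true  [true]
3. n1.cnt = 28  [28]
4. n1.off = true  [S₀.env > 11]
5. n2.acc = "uk"  ["uk"]
6. n2.lim = true  [C.cnt > 27]
7. n3.pre = true  [terminal]
8. n2.depth = 22  [len(D.acc) + 20]
9. n1.mk = "qz"  ["qz"]
10. n4.env = 4  [S₀.env - 8]
11. n5.pre = true  [terminal]
12. n6.depth = "zr"  [terminal]
13. n7.val = 15  [S.env * -2 + 23]
14. n7.lab = "qzr"  ["q" ++ b.depth]
15. n8.depth = "uz"  [terminal]
16. n9.pre = true  [A.val > 14]
17. n9.cnt = 30  [A.val + 15]
18. n9.off = false  [A.val > 15]
19. n10.pre = true  [terminal]
20. n9.mk = "yq"  ["yq"]
21. n7.depth = "uzn"  [b.depth ++ "n"]
22. n4.mk = "zruzn"  [b.depth ++ A.depth]
23. n4.key = "zruzn"  [b.depth ++ A.depth]
24. n4.sig = 6  [S.env + 2]
25. n0.mk = "xzruzn"  ["x" ++ S₁.key]
26. n0.key = "zruznqz"  [S₁.key ++ C.mk]
27. n0.sig = 1  [S₀.env + S₁.sig - 17]

30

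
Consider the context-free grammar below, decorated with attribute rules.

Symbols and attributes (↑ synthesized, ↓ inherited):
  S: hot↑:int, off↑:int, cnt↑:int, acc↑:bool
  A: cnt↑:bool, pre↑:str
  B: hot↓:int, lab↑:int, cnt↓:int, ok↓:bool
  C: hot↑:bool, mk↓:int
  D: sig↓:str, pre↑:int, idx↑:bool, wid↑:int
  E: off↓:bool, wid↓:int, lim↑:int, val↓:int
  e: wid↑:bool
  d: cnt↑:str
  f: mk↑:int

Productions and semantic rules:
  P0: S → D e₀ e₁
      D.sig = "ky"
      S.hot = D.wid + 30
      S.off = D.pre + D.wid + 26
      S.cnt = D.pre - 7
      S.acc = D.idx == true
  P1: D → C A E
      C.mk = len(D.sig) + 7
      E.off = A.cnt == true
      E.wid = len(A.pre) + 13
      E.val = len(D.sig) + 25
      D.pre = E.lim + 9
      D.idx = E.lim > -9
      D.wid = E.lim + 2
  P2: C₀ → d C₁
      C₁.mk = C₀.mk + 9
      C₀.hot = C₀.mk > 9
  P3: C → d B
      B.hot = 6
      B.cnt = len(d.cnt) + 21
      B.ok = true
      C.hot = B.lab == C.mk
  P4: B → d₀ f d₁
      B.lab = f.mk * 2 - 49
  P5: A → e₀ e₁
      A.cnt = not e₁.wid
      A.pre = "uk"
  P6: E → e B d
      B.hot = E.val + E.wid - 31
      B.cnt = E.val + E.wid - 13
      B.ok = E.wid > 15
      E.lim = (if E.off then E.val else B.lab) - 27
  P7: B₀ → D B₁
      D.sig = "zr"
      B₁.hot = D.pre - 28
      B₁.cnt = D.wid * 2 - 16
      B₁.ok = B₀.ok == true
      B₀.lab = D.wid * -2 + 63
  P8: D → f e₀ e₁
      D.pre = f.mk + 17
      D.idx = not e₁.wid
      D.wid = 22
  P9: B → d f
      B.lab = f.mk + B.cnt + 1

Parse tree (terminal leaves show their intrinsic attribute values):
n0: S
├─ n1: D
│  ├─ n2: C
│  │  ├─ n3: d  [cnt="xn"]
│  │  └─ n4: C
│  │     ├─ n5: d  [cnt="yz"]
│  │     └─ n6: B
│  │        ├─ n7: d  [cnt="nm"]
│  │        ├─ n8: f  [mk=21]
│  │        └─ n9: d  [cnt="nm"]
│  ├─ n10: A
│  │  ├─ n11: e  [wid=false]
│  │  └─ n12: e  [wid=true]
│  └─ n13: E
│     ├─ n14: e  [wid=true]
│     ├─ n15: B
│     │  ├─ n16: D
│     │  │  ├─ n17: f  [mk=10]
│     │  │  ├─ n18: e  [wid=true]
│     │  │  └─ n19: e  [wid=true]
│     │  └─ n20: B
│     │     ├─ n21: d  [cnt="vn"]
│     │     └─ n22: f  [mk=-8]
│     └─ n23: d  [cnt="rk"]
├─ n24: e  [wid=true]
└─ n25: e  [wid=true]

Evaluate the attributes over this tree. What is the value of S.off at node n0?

21

1. n1.sig = "ky"  ["ky"]
2. n2.mk = 9  [len(D.sig) + 7]
3. n3.cnt = "xn"  [terminal]
4. n4.mk = 18  [C₀.mk + 9]
5. n5.cnt = "yz"  [terminal]
6. n6.hot = 6  [6]
7. n6.cnt = 23  [len(d.cnt) + 21]
8. n6.ok = true  [true]
9. n7.cnt = "nm"  [terminal]
10. n8.mk = 21  [terminal]
11. n9.cnt = "nm"  [terminal]
12. n6.lab = -7  [f.mk * 2 - 49]
13. n4.hot = false  [B.lab == C.mk]
14. n2.hot = false  [C₀.mk > 9]
15. n11.wid = false  [terminal]
16. n12.wid = true  [terminal]
17. n10.cnt = false  [not e₁.wid]
18. n10.pre = "uk"  ["uk"]
19. n13.off = false  [A.cnt == true]
20. n13.wid = 15  [len(A.pre) + 13]
21. n13.val = 27  [len(D.sig) + 25]
22. n14.wid = true  [terminal]
23. n15.hot = 11  [E.val + E.wid - 31]
24. n15.cnt = 29  [E.val + E.wid - 13]
25. n15.ok = false  [E.wid > 15]
26. n16.sig = "zr"  ["zr"]
27. n17.mk = 10  [terminal]
28. n18.wid = true  [terminal]
29. n19.wid = true  [terminal]
30. n16.pre = 27  [f.mk + 17]
31. n16.idx = false  [not e₁.wid]
32. n16.wid = 22  [22]
33. n20.hot = -1  [D.pre - 28]
34. n20.cnt = 28  [D.wid * 2 - 16]
35. n20.ok = false  [B₀.ok == true]
36. n21.cnt = "vn"  [terminal]
37. n22.mk = -8  [terminal]
38. n20.lab = 21  [f.mk + B.cnt + 1]
39. n15.lab = 19  [D.wid * -2 + 63]
40. n23.cnt = "rk"  [terminal]
41. n13.lim = -8  [(if E.off then E.val else B.lab) - 27]
42. n1.pre = 1  [E.lim + 9]
43. n1.idx = true  [E.lim > -9]
44. n1.wid = -6  [E.lim + 2]
45. n24.wid = true  [terminal]
46. n25.wid = true  [terminal]
47. n0.hot = 24  [D.wid + 30]
48. n0.off = 21  [D.pre + D.wid + 26]
49. n0.cnt = -6  [D.pre - 7]
50. n0.acc = true  [D.idx == true]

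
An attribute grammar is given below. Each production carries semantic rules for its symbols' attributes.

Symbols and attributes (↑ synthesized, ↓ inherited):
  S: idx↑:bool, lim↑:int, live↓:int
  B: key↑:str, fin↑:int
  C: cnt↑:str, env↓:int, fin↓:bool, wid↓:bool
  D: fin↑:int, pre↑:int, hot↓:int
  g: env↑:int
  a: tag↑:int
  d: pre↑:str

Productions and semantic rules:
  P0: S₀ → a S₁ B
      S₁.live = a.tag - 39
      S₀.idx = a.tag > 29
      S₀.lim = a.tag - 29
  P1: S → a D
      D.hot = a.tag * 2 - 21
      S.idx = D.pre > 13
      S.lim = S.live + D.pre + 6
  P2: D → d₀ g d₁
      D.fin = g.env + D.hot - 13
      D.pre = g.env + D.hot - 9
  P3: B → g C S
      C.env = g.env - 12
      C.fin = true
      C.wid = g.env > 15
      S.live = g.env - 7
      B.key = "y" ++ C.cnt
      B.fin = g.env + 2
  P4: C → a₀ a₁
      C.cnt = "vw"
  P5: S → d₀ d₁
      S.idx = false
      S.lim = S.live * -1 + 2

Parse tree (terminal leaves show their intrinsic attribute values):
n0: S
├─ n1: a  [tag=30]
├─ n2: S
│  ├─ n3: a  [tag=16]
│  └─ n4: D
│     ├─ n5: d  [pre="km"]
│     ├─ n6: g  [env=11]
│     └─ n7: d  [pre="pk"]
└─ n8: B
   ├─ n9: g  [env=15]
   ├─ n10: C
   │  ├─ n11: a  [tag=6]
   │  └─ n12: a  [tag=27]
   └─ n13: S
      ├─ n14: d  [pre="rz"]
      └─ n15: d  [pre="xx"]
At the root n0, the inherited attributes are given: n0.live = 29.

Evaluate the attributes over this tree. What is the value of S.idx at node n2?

false

1. n0.live = 29  [given at root]
2. n1.tag = 30  [terminal]
3. n2.live = -9  [a.tag - 39]
4. n3.tag = 16  [terminal]
5. n4.hot = 11  [a.tag * 2 - 21]
6. n5.pre = "km"  [terminal]
7. n6.env = 11  [terminal]
8. n7.pre = "pk"  [terminal]
9. n4.fin = 9  [g.env + D.hot - 13]
10. n4.pre = 13  [g.env + D.hot - 9]
11. n2.idx = false  [D.pre > 13]
12. n2.lim = 10  [S.live + D.pre + 6]
13. n9.env = 15  [terminal]
14. n10.env = 3  [g.env - 12]
15. n10.fin = true  [true]
16. n10.wid = false  [g.env > 15]
17. n11.tag = 6  [terminal]
18. n12.tag = 27  [terminal]
19. n10.cnt = "vw"  ["vw"]
20. n13.live = 8  [g.env - 7]
21. n14.pre = "rz"  [terminal]
22. n15.pre = "xx"  [terminal]
23. n13.idx = false  [false]
24. n13.lim = -6  [S.live * -1 + 2]
25. n8.key = "yvw"  ["y" ++ C.cnt]
26. n8.fin = 17  [g.env + 2]
27. n0.idx = true  [a.tag > 29]
28. n0.lim = 1  [a.tag - 29]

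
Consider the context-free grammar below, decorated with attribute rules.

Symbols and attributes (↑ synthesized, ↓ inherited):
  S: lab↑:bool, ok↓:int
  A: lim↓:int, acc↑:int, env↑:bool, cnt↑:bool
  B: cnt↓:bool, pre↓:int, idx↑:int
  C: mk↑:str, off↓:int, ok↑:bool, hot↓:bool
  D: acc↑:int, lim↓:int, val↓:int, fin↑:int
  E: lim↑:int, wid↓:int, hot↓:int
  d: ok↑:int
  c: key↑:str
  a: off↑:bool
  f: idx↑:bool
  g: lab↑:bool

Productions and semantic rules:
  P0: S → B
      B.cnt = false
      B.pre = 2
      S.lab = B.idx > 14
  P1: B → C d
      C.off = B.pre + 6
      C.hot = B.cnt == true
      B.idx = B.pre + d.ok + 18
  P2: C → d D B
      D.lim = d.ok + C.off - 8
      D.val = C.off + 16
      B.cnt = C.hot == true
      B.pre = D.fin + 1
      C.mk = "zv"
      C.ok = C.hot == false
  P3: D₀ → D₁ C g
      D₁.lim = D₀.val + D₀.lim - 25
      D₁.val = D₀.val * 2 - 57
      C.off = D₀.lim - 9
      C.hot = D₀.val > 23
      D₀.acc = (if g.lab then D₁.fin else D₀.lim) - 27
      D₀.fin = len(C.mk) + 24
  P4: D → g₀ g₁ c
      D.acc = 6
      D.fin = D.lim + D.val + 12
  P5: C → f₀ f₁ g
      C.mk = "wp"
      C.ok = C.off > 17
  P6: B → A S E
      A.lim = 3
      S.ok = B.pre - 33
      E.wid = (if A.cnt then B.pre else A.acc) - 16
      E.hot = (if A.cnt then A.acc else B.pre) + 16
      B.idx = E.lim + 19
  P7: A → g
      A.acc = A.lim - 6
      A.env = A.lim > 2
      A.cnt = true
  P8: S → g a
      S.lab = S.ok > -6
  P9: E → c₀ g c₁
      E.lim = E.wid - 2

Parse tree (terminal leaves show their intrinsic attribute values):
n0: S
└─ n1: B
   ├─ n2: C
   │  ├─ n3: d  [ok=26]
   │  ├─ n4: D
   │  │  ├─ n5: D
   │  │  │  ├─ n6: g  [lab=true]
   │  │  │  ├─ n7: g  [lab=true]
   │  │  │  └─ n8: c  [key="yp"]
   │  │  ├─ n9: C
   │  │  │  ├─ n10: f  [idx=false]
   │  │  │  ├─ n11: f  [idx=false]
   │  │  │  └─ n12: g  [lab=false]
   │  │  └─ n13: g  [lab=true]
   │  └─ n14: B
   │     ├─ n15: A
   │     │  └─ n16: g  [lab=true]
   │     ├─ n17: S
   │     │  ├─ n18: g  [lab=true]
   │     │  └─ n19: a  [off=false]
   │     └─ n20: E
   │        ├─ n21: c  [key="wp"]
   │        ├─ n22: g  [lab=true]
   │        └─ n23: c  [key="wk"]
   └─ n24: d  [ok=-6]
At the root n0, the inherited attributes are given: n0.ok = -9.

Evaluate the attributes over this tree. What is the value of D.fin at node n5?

28

1. n0.ok = -9  [given at root]
2. n1.cnt = false  [false]
3. n1.pre = 2  [2]
4. n2.off = 8  [B.pre + 6]
5. n2.hot = false  [B.cnt == true]
6. n3.ok = 26  [terminal]
7. n4.lim = 26  [d.ok + C.off - 8]
8. n4.val = 24  [C.off + 16]
9. n5.lim = 25  [D₀.val + D₀.lim - 25]
10. n5.val = -9  [D₀.val * 2 - 57]
11. n6.lab = true  [terminal]
12. n7.lab = true  [terminal]
13. n8.key = "yp"  [terminal]
14. n5.acc = 6  [6]
15. n5.fin = 28  [D.lim + D.val + 12]
16. n9.off = 17  [D₀.lim - 9]
17. n9.hot = true  [D₀.val > 23]
18. n10.idx = false  [terminal]
19. n11.idx = false  [terminal]
20. n12.lab = false  [terminal]
21. n9.mk = "wp"  ["wp"]
22. n9.ok = false  [C.off > 17]
23. n13.lab = true  [terminal]
24. n4.acc = 1  [(if g.lab then D₁.fin else D₀.lim) - 27]
25. n4.fin = 26  [len(C.mk) + 24]
26. n14.cnt = false  [C.hot == true]
27. n14.pre = 27  [D.fin + 1]
28. n15.lim = 3  [3]
29. n16.lab = true  [terminal]
30. n15.acc = -3  [A.lim - 6]
31. n15.env = true  [A.lim > 2]
32. n15.cnt = true  [true]
33. n17.ok = -6  [B.pre - 33]
34. n18.lab = true  [terminal]
35. n19.off = false  [terminal]
36. n17.lab = false  [S.ok > -6]
37. n20.wid = 11  [(if A.cnt then B.pre else A.acc) - 16]
38. n20.hot = 13  [(if A.cnt then A.acc else B.pre) + 16]
39. n21.key = "wp"  [terminal]
40. n22.lab = true  [terminal]
41. n23.key = "wk"  [terminal]
42. n20.lim = 9  [E.wid - 2]
43. n14.idx = 28  [E.lim + 19]
44. n2.mk = "zv"  ["zv"]
45. n2.ok = true  [C.hot == false]
46. n24.ok = -6  [terminal]
47. n1.idx = 14  [B.pre + d.ok + 18]
48. n0.lab = false  [B.idx > 14]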